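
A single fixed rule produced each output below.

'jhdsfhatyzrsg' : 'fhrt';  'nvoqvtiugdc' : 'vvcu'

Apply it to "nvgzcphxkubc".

Looking at the pairs, the operation is to keep one character in every 3, starting at position 2 (positions 2nd, 5th, 8th, ...), then swap each adjacent pair of characters (1↔2, 3↔4, ...).
For "nvgzcphxkubc" the result is "cvbx".

cvbx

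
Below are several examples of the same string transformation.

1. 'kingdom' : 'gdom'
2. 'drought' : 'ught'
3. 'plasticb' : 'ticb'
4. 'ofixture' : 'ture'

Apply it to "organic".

anic

The pattern: keep only the last 4 characters.
For "organic" the result is "anic".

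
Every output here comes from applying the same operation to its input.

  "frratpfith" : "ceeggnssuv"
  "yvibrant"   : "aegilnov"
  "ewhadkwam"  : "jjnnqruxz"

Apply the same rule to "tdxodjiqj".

Looking at the pairs, the operation is to shift every letter 13 places forward in the alphabet (wrapping around) — i.e. ROT13, then sort the characters into alphabetical order.
Applying that to "tdxodjiqj" gives "bdgkqqvww".

bdgkqqvww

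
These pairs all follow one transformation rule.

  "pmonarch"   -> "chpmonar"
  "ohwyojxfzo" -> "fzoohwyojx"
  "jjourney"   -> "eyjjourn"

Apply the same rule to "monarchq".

hqmonarc

The rule is to move the first 2 characters to the end (rotate left by 2), then swap the front and back halves of the string.
Starting from "monarchq": after the first operation, "narchqmo"; after the second, "hqmonarc".
(Check on "ohwyojxfzo": → "wyojxfzooh" → "fzoohwyojx" ✓)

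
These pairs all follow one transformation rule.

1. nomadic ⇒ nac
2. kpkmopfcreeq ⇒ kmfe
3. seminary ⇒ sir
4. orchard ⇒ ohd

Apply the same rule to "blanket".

bnt

The pattern: keep one character in every 3, starting at position 1 (positions 1st, 4th, 7th, ...).
"blanket" → "bnt".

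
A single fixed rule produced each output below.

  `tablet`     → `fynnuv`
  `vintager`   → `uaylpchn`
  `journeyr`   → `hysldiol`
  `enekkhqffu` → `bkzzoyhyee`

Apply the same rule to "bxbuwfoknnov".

iehhipvrvoqz

What's happening: swap the front and back halves of the string, then shift every letter 6 places backward in the alphabet (wrapping around).
Starting from "bxbuwfoknnov": after the first operation, "oknnovbxbuwf"; after the second, "iehhipvrvoqz".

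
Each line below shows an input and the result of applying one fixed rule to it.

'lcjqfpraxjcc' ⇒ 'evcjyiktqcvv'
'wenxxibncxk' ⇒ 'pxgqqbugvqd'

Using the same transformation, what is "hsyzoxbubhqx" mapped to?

alrshqunuajq

Rule — shift every letter 7 places backward in the alphabet (wrapping around).
For "hsyzoxbubhqx" the result is "alrshqunuajq".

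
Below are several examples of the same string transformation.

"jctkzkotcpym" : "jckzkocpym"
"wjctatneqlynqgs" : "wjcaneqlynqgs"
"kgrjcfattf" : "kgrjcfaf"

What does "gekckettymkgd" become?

gekckeymkgd

In each case the input is transformed by: remove every "t".
So "gekckettymkgd" becomes "gekckeymkgd".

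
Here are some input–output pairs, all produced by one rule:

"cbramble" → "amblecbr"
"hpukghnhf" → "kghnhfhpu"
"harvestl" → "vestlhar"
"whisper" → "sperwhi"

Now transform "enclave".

Rule — move the first 3 characters to the end (rotate left by 3).
For "enclave" the result is "laveenc".

laveenc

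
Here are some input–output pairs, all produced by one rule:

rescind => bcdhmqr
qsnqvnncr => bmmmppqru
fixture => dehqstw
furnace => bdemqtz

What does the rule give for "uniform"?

What's happening: shift every letter 1 place backward in the alphabet (wrapping around), then sort the characters into alphabetical order.
Working it through for "uniform": intermediate "tmhenql", final "ehlmnqt".
(Check on "qsnqvnncr": → "prmpummbq" → "bmmmppqru" ✓)

ehlmnqt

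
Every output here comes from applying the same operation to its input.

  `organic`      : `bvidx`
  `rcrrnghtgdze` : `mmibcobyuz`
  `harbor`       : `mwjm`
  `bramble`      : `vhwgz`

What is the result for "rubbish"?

wwdnc

The pattern: delete the first 2 characters, then shift every letter 5 places backward in the alphabet (wrapping around).
On "rubbish": the first step gives "bbish", and the second then gives "wwdnc".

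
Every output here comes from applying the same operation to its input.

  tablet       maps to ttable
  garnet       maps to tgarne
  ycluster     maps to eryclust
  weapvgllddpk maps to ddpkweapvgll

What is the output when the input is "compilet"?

Rule — swap the front and back halves of the string, then move the first 2 characters to the end (rotate left by 2).
On "compilet": the first step gives "iletcomp", and the second then gives "etcompil".

etcompil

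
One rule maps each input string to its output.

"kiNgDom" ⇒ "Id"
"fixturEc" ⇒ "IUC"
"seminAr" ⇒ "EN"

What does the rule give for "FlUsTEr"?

Lt

Rule — flip the case of every letter, then keep one character in every 3, starting at position 2 (positions 2nd, 5th, 8th, ...).
For "FlUsTEr", step one produces "fLuSteR"; step two turns that into "Lt".
(Check on "kiNgDom": → "KInGdOM" → "Id" ✓)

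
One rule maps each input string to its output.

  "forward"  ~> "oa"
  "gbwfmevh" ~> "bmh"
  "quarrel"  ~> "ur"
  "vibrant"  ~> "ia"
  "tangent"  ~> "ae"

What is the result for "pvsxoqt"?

What's happening: keep one character in every 3, starting at position 2 (positions 2nd, 5th, 8th, ...).
"pvsxoqt" → "vo".

vo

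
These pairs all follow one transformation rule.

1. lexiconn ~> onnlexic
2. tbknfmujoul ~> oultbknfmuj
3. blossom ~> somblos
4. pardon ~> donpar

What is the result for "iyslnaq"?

naqiysl

Each output is the input with this applied: move the last 3 characters to the front (rotate right by 3).
"iyslnaq" → "naqiysl".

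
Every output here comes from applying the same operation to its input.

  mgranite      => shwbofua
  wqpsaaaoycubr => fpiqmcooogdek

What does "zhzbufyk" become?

ymtipnvn

Looking at the pairs, the operation is to reverse the string, then shift every letter 12 places backward in the alphabet (wrapping around).
Starting from "zhzbufyk": after the first operation, "kyfubzhz"; after the second, "ymtipnvn".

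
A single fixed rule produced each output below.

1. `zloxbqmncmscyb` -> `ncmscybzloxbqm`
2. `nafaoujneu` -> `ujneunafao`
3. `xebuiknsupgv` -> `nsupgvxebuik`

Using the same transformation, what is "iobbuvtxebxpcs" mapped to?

xebxpcsiobbuvt

Rule — swap the front and back halves of the string.
For "iobbuvtxebxpcs" the result is "xebxpcsiobbuvt".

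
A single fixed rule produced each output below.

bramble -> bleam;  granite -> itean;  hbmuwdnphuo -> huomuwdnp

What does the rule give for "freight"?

ghtei

The pattern: delete the first 2 characters, then move the last 3 characters to the front (rotate right by 3).
Doing the same to "freight": "ghtei".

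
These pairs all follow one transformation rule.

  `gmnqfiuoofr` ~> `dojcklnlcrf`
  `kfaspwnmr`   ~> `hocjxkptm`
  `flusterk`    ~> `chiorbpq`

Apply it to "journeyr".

golvrbok

In each case the input is transformed by: take characters alternately from the front and the back (1st, last, 2nd, 2nd-last, ...), then shift every letter 3 places backward in the alphabet (wrapping around).
Working it through for "journeyr": intermediate "jroyuern", final "golvrbok".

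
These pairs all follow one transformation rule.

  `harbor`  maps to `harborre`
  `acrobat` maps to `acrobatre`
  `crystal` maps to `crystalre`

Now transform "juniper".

juniperre

The pattern: append "re".
On "juniper" that produces "juniperre".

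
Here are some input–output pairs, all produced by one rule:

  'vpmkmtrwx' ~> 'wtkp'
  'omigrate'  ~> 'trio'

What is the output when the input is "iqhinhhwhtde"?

dhhnhi

The rule is to reverse the string, then keep every other character starting from the second (positions 2nd, 4th, 6th, ...).
Applying both steps to "iqhinhhwhtde": "edthwhhnihqi", then "dhhnhi".
(Check on "omigrate": → "etargimo" → "trio" ✓)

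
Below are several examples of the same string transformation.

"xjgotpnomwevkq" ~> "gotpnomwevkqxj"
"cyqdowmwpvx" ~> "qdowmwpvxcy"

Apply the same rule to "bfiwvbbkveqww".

iwvbbkveqwwbf

Looking at the pairs, the operation is to move the first 2 characters to the end (rotate left by 2).
On "bfiwvbbkveqww" that produces "iwvbbkveqwwbf".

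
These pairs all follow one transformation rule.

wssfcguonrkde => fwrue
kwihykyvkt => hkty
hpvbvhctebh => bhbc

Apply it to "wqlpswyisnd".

The pattern: keep one character in every 3, starting at position 1 (positions 1st, 4th, 7th, ...), then swap each adjacent pair of characters (1↔2, 3↔4, ...).
Working it through for "wqlpswyisnd": intermediate "wpyn", final "pwny".

pwny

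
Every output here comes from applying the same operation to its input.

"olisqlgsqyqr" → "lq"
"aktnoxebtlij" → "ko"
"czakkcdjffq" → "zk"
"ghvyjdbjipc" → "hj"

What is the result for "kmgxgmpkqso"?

The rule is to keep one character in every 3, starting at position 2 (positions 2nd, 5th, 8th, ...), then keep only the first 2 characters.
Working it through for "kmgxgmpkqso": intermediate "mgko", final "mg".

mg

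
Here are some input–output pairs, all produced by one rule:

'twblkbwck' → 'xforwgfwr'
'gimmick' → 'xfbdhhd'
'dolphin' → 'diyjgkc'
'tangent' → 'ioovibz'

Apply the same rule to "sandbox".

jsnviyw

Each output is the input with this applied: move the last 2 characters to the front (rotate right by 2), then shift every letter 5 places backward in the alphabet (wrapping around).
Working it through for "sandbox": intermediate "oxsandb", final "jsnviyw".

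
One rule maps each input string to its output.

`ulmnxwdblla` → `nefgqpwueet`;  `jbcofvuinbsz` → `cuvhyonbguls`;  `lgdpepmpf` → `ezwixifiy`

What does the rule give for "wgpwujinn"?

pzipncbgg

In each case the input is transformed by: shift every letter 7 places backward in the alphabet (wrapping around).
So "wgpwujinn" becomes "pzipncbgg".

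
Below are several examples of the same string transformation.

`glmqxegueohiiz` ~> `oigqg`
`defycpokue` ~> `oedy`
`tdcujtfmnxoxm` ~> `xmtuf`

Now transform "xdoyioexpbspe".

bexye

In each case the input is transformed by: keep one character in every 3, starting at position 1 (positions 1st, 4th, 7th, ...), then move the last 2 characters to the front (rotate right by 2).
Working it through for "xdoyioexpbspe": intermediate "xyebe", final "bexye".
(Check on "glmqxegueohiiz": → "gqgoi" → "oigqg" ✓)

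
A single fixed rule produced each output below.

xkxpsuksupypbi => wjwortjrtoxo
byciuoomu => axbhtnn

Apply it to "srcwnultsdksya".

rqbvmtksrcjr

Looking at the pairs, the operation is to delete the last 2 characters, then shift every letter 1 place backward in the alphabet (wrapping around).
So "srcwnultsdksya" becomes "rqbvmtksrcjr".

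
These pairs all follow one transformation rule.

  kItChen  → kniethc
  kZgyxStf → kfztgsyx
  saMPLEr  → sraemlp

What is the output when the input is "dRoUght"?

dtrhogu

What's happening: take characters alternately from the front and the back (1st, last, 2nd, 2nd-last, ...), then convert every letter to lowercase.
"dRoUght" → "dtrhogu".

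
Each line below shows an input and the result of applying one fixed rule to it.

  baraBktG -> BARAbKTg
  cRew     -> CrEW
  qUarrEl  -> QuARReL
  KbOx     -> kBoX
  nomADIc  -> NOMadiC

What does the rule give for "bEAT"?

What's happening: flip the case of every letter.
For "bEAT" the result is "Beat".

Beat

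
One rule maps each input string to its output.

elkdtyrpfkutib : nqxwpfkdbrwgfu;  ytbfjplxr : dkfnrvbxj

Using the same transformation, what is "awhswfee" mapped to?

Rule — move the last character to the front, then shift every letter 12 places forward in the alphabet (wrapping around).
For "awhswfee" the result is "qmiteirq".

qmiteirq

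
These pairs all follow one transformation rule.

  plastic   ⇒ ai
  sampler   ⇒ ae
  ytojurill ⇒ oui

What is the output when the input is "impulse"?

The rule is to keep only the vowels.
"impulse" → "iue".

iue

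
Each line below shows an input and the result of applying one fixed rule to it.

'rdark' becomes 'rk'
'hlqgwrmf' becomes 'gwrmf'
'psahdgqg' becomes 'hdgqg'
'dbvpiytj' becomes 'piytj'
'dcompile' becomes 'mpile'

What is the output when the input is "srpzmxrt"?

What's happening: delete the first 3 characters.
"srpzmxrt" → "zmxrt".

zmxrt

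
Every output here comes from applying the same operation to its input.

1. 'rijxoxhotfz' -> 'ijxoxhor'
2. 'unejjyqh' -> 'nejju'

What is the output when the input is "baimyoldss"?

Looking at the pairs, the operation is to delete the last 3 characters, then move the first character to the end.
Working it through for "baimyoldss": intermediate "baimyol", final "aimyolb".

aimyolb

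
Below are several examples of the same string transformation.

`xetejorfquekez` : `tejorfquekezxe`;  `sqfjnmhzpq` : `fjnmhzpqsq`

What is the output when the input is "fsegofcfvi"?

egofcfvifs

The transformation: move the first 2 characters to the end (rotate left by 2).
On "fsegofcfvi" that produces "egofcfvifs".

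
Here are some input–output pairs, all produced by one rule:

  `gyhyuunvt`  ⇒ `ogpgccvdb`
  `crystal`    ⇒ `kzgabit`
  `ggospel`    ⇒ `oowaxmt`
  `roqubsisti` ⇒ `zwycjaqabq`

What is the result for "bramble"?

In each case the input is transformed by: shift every letter 8 places forward in the alphabet (wrapping around).
"bramble" → "jziujtm".

jziujtm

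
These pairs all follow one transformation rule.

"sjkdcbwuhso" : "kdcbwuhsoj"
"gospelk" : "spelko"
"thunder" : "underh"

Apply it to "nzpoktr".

poktrz

Each output is the input with this applied: delete the first character, then move the first character to the end.
On "nzpoktr": the first step gives "zpoktr", and the second then gives "poktrz".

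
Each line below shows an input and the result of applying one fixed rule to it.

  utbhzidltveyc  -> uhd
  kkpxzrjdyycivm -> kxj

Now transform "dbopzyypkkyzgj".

dpy

In each case the input is transformed by: keep one character in every 3, starting at position 1 (positions 1st, 4th, 7th, ...), then delete the last 2 characters.
So "dbopzyypkkyzgj" becomes "dpy".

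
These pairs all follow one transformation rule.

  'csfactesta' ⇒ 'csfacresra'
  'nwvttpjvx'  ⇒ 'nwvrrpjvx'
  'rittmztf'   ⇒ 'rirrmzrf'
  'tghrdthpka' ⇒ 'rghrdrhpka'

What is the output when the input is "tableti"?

In each case the input is transformed by: replace every "t" with "r".
So "tableti" becomes "rableri".

rableri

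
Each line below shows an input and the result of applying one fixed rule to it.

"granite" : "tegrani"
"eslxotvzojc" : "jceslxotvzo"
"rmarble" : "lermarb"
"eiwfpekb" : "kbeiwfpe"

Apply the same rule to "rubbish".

Looking at the pairs, the operation is to move the last 2 characters to the front (rotate right by 2).
Doing the same to "rubbish": "shrubbi".

shrubbi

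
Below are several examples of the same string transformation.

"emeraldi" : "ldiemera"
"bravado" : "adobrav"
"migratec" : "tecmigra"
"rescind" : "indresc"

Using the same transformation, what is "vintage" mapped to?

The rule is to move the last 3 characters to the front (rotate right by 3).
Applying that to "vintage" gives "agevint".

agevint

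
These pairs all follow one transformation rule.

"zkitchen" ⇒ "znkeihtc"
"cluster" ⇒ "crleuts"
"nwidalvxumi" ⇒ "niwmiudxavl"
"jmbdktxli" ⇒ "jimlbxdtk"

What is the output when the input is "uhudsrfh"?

uhhfurds

Rule — take characters alternately from the front and the back (1st, last, 2nd, 2nd-last, ...).
Doing the same to "uhudsrfh": "uhhfurds".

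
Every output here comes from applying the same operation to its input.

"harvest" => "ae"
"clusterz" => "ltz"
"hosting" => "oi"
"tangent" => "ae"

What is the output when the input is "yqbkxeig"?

qxg

The transformation: keep one character in every 3, starting at position 2 (positions 2nd, 5th, 8th, ...).
Doing the same to "yqbkxeig": "qxg".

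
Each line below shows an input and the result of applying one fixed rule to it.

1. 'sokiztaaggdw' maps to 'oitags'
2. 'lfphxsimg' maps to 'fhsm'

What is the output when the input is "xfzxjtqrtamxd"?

fxtrax

The pattern: swap the first and last characters, then keep every other character starting from the second (positions 2nd, 4th, 6th, ...).
Working it through for "xfzxjtqrtamxd": intermediate "dfzxjtqrtamxx", final "fxtrax".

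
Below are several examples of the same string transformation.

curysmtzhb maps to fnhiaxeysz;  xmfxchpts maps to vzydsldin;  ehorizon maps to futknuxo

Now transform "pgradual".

agrvmxgj

Each output is the input with this applied: move the last 3 characters to the front (rotate right by 3), then shift every letter 6 places forward in the alphabet (wrapping around).
Working it through for "pgradual": intermediate "ualpgrad", final "agrvmxgj".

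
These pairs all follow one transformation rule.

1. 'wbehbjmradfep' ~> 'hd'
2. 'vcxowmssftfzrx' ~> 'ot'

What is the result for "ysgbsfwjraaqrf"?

ba

Looking at the pairs, the operation is to keep one character in every 3, starting at position 1 (positions 1st, 4th, 7th, ...), then keep every other character starting from the second (positions 2nd, 4th, 6th, ...).
Working it through for "ysgbsfwjraaqrf": intermediate "ybwar", final "ba".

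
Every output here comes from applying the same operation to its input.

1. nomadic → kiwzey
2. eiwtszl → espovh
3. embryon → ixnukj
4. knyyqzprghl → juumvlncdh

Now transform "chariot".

The rule is to shift every letter 4 places backward in the alphabet (wrapping around), then delete the first character.
Starting from "chariot": after the first operation, "ydwnekp"; after the second, "dwnekp".
(Check on "knyyqzprghl": → "gjuumvlncdh" → "juumvlncdh" ✓)

dwnekp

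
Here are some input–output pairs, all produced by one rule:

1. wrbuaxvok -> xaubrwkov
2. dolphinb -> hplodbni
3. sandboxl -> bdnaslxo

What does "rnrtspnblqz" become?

Rule — reverse the string, then move the first 3 characters to the end (rotate left by 3).
Starting from "rnrtspnblqz": after the first operation, "zqlbnpstrnr"; after the second, "bnpstrnrzql".
(Check on "wrbuaxvok": → "kovxaubrw" → "xaubrwkov" ✓)

bnpstrnrzql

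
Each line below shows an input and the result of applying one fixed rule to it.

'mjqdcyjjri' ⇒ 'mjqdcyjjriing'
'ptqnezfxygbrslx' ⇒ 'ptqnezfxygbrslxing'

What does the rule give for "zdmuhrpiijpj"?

Rule — append "ing".
For "zdmuhrpiijpj" the result is "zdmuhrpiijpjing".

zdmuhrpiijpjing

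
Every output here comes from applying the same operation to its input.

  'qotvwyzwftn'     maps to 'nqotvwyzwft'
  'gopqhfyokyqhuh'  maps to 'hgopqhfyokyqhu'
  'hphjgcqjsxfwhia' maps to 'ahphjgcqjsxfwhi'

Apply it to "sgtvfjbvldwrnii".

isgtvfjbvldwrni

In each case the input is transformed by: move the last character to the front.
So "sgtvfjbvldwrnii" becomes "isgtvfjbvldwrni".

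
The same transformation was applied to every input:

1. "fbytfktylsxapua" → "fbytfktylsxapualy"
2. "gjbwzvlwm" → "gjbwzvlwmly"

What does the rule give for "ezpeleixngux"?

Each output is the input with this applied: append "ly".
Applying that to "ezpeleixngux" gives "ezpeleixnguxly".

ezpeleixnguxly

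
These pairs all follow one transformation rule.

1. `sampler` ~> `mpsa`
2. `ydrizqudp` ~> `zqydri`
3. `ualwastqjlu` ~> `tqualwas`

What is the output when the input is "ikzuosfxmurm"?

The rule is to delete the last 3 characters, then move the last 2 characters to the front (rotate right by 2).
Applying both steps to "ikzuosfxmurm": "ikzuosfxm", then "xmikzuosf".

xmikzuosf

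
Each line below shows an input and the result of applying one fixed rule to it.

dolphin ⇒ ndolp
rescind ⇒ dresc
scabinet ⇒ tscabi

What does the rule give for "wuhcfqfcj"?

jwuhcfq

What's happening: move the last 3 characters to the front (rotate right by 3), then delete the first 2 characters.
Working it through for "wuhcfqfcj": intermediate "fcjwuhcfq", final "jwuhcfq".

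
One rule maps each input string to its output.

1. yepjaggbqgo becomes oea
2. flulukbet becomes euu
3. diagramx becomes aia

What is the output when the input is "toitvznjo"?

Rule — move the last 3 characters to the front (rotate right by 3), then keep only the vowels.
Doing the same to "toitvznjo": "ooi".

ooi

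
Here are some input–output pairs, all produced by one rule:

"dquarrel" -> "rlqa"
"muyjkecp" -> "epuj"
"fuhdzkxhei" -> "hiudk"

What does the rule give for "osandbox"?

The pattern: keep every other character starting from the second (positions 2nd, 4th, 6th, ...), then move the last 2 characters to the front (rotate right by 2).
On "osandbox": the first step gives "snbx", and the second then gives "bxsn".

bxsn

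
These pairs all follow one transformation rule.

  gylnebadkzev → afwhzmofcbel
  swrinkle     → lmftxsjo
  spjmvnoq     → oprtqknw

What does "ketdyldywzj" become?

In each case the input is transformed by: move the last 3 characters to the front (rotate right by 3), then shift every letter 1 place forward in the alphabet (wrapping around).
On "ketdyldywzj": the first step gives "wzjketdyldy", and the second then gives "xaklfuezmez".

xaklfuezmez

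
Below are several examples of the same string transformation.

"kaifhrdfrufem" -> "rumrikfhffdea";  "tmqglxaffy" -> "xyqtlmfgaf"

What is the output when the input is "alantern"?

rtnnelaa

In each case the input is transformed by: sort the characters into reverse alphabetical order, then swap each adjacent pair of characters (1↔2, 3↔4, ...).
For "alantern", step one produces "trnnleaa"; step two turns that into "rtnnelaa".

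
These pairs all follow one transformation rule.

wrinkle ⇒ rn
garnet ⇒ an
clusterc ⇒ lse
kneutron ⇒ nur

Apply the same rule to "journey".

Each output is the input with this applied: keep every other character starting from the second (positions 2nd, 4th, 6th, ...), then delete the last character.
Applying both steps to "journey": "ore", then "or".

or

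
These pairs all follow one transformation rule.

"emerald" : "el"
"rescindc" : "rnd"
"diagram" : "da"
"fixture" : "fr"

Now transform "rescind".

The pattern: swap each adjacent pair of characters (1↔2, 3↔4, ...), then keep one character in every 3, starting at position 2 (positions 2nd, 5th, 8th, ...).
Starting from "rescind": after the first operation, "ercsnid"; after the second, "rn".
(Check on "diagram": → "idgaarm" → "da" ✓)

rn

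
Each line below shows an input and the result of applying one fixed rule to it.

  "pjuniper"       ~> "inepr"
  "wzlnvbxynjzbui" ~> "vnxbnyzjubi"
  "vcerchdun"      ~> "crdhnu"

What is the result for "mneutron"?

Rule — delete the first 3 characters, then swap each adjacent pair of characters (1↔2, 3↔4, ...).
On "mneutron": the first step gives "utron", and the second then gives "tuorn".

tuorn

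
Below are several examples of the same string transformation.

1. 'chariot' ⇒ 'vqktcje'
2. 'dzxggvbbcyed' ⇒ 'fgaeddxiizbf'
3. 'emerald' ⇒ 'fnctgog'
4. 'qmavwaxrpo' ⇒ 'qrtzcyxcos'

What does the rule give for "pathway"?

The pattern: reverse the string, then shift every letter 2 places forward in the alphabet (wrapping around).
Applying that to "pathway" gives "acyjvcr".

acyjvcr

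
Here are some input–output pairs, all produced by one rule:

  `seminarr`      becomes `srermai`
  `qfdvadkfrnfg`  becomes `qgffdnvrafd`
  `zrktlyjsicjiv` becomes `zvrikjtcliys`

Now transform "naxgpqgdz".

In each case the input is transformed by: take characters alternately from the front and the back (1st, last, 2nd, 2nd-last, ...), then delete the last character.
Starting from "naxgpqgdz": after the first operation, "nzadxggqp"; after the second, "nzadxggq".

nzadxggq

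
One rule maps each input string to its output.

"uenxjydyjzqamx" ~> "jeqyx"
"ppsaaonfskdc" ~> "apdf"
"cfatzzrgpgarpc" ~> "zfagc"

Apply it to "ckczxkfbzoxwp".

xkxb

In each case the input is transformed by: keep one character in every 3, starting at position 2 (positions 2nd, 5th, 8th, ...), then swap each adjacent pair of characters (1↔2, 3↔4, ...).
Working it through for "ckczxkfbzoxwp": intermediate "kxbx", final "xkxb".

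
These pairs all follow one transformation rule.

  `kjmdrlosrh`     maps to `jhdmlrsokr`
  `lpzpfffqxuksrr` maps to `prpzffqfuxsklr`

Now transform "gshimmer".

Rule — swap the first and last characters, then swap each adjacent pair of characters (1↔2, 3↔4, ...).
So "gshimmer" becomes "srihmmge".
(Check on "kjmdrlosrh": → "hjmdrlosrk" → "jhdmlrsokr" ✓)

srihmmge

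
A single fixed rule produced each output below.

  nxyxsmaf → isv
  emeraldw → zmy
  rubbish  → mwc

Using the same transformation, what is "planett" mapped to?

The transformation: keep one character in every 3, starting at position 1 (positions 1st, 4th, 7th, ...), then shift every letter 5 places backward in the alphabet (wrapping around).
"planett" → "pnt" → "kio".

kio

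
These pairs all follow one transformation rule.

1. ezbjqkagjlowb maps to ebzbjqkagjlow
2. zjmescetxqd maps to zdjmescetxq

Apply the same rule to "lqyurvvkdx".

lxqyurvvkd

The pattern: swap the first and last characters, then move the last character to the front.
"lqyurvvkdx" → "xqyurvvkdl" → "lxqyurvvkd".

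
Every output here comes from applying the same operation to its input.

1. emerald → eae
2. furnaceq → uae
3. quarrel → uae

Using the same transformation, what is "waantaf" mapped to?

aaa

Looking at the pairs, the operation is to move the first character to the end, then keep only the vowels.
Applying that to "waantaf" gives "aaa".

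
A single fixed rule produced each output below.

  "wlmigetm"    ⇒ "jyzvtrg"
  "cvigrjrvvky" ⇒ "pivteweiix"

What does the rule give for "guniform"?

Each output is the input with this applied: shift every letter 13 places forward in the alphabet (wrapping around) — i.e. ROT13, then delete the last character.
Starting from "guniform": after the first operation, "thavsbez"; after the second, "thavsbe".

thavsbe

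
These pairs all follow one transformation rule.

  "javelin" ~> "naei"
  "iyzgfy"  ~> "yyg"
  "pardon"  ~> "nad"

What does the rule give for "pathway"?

In each case the input is transformed by: move the last character to the front, then keep every other character starting from the first (positions 1st, 3rd, 5th, ...).
Applying both steps to "pathway": "ypathwa", then "yaha".

yaha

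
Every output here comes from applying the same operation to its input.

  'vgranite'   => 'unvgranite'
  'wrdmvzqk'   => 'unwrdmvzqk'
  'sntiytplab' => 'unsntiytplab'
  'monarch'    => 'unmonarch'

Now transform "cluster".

The pattern: prepend "un".
So "cluster" becomes "uncluster".

uncluster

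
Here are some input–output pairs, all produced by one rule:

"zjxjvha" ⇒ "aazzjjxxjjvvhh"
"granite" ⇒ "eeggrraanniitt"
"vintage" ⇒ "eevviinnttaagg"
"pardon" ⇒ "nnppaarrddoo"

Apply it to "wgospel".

llwwggoossppee

The rule is to move the last character to the front, then double every character.
"wgospel" → "llwwggoossppee".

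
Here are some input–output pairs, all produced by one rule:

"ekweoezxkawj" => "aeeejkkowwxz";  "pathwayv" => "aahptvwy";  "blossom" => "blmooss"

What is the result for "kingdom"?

The pattern: sort the characters into alphabetical order.
On "kingdom" that produces "dgikmno".

dgikmno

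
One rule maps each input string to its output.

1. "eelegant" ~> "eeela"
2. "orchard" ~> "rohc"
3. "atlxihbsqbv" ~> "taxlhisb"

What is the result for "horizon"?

The pattern: swap each adjacent pair of characters (1↔2, 3↔4, ...), then delete the last 3 characters.
Applying both steps to "horizon": "ohirozn", then "ohir".

ohir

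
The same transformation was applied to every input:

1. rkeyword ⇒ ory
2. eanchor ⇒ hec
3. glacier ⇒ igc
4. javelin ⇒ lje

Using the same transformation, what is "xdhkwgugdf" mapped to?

gxku

What's happening: move the last 3 characters to the front (rotate right by 3), then keep one character in every 3, starting at position 1 (positions 1st, 4th, 7th, ...).
"xdhkwgugdf" → "gdfxdhkwgu" → "gxku".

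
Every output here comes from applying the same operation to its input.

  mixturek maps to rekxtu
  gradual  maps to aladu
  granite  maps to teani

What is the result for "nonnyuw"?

Looking at the pairs, the operation is to delete the first 2 characters, then move the first 3 characters to the end (rotate left by 3).
Applying both steps to "nonnyuw": "nnyuw", then "uwnny".

uwnny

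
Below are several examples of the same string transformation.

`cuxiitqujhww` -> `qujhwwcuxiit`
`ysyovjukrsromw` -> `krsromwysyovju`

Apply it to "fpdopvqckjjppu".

ckjjppufpdopvq

The transformation: swap the front and back halves of the string.
Doing the same to "fpdopvqckjjppu": "ckjjppufpdopvq".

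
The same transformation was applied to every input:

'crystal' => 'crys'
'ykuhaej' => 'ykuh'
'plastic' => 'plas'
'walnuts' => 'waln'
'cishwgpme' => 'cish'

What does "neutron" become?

In each case the input is transformed by: keep only the first 4 characters.
"neutron" → "neut".

neut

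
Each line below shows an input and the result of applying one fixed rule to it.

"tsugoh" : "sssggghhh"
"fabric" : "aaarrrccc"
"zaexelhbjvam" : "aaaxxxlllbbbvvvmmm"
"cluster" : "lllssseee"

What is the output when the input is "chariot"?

hhhrrrooo

Looking at the pairs, the operation is to keep every other character starting from the second (positions 2nd, 4th, 6th, ...), then repeat every character 3 times.
Starting from "chariot": after the first operation, "hro"; after the second, "hhhrrrooo".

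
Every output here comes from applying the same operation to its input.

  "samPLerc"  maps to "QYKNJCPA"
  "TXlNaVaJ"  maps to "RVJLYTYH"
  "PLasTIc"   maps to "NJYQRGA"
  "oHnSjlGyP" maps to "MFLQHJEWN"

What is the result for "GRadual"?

EPYBSYJ

Each output is the input with this applied: shift every letter 2 places backward in the alphabet (wrapping around), then convert every letter to uppercase.
On "GRadual": the first step gives "EPybsyj", and the second then gives "EPYBSYJ".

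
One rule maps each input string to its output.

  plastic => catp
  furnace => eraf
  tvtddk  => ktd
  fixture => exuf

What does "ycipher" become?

What's happening: swap the first and last characters, then keep every other character starting from the first (positions 1st, 3rd, 5th, ...).
On "ycipher": the first step gives "rciphey", and the second then gives "rihy".

rihy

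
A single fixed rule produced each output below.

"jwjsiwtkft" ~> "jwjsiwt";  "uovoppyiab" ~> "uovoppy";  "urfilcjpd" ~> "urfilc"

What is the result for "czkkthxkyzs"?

Each output is the input with this applied: delete the last 3 characters.
"czkkthxkyzs" → "czkkthxk".

czkkthxk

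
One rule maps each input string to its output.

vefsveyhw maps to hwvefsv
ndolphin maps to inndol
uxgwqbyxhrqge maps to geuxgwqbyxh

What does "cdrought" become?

Each output is the input with this applied: move the last 2 characters to the front (rotate right by 2), then delete the last 2 characters.
Applying that to "cdrought" gives "htcdro".

htcdro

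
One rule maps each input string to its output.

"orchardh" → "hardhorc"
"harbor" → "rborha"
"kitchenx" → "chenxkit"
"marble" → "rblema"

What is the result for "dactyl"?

The transformation: move the last character to the front, then swap the front and back halves of the string.
On "dactyl": the first step gives "ldacty", and the second then gives "ctylda".

ctylda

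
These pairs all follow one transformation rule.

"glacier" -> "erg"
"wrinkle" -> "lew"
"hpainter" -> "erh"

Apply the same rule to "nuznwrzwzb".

Looking at the pairs, the operation is to move the first character to the end, then keep only the last 3 characters.
On "nuznwrzwzb": the first step gives "uznwrzwzbn", and the second then gives "zbn".

zbn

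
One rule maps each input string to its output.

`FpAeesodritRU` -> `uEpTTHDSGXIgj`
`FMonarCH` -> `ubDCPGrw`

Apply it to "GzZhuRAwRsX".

What's happening: flip the case of every letter, then shift every letter 11 places backward in the alphabet (wrapping around).
On "GzZhuRAwRsX": the first step gives "gZzHUraWrSx", and the second then gives "vOoWJgpLgHm".
(Check on "FpAeesodritRU": → "fPaEESODRITru" → "uEpTTHDSGXIgj" ✓)

vOoWJgpLgHm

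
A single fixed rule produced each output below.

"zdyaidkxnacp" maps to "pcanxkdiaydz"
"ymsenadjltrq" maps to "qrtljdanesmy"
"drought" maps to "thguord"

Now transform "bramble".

elbmarb

The rule is to reverse the string.
Doing the same to "bramble": "elbmarb".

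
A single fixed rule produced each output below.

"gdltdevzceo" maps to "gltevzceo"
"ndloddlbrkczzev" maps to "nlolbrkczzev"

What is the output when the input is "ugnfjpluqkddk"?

In each case the input is transformed by: remove every "d".
Doing the same to "ugnfjpluqkddk": "ugnfjpluqkk".

ugnfjpluqkk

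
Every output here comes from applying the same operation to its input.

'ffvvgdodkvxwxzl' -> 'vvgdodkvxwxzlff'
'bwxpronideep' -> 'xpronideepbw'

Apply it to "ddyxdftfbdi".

yxdftfbdidd

The pattern: move the first 2 characters to the end (rotate left by 2).
Doing the same to "ddyxdftfbdi": "yxdftfbdidd".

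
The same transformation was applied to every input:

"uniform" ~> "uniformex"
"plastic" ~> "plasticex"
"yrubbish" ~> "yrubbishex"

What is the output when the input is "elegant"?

Each output is the input with this applied: append "ex".
Doing the same to "elegant": "elegantex".

elegantex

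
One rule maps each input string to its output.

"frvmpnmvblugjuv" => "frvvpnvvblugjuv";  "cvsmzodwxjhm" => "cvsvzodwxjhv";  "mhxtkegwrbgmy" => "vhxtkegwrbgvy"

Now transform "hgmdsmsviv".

The transformation: replace every "m" with "v".
So "hgmdsmsviv" becomes "hgvdsvsviv".

hgvdsvsviv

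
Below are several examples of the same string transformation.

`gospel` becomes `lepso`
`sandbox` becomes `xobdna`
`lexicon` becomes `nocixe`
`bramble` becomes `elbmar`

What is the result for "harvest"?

Looking at the pairs, the operation is to reverse the string, then delete the last character.
For "harvest" the result is "tsevra".

tsevra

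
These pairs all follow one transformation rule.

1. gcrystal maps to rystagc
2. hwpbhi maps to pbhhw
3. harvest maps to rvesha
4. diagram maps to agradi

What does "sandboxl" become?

The pattern: delete the last character, then move the first 2 characters to the end (rotate left by 2).
Doing the same to "sandboxl": "ndboxsa".

ndboxsa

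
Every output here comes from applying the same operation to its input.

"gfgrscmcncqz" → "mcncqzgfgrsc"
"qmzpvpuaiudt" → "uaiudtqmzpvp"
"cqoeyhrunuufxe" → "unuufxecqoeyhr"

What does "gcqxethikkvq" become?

hikkvqgcqxet

In each case the input is transformed by: swap the front and back halves of the string.
Doing the same to "gcqxethikkvq": "hikkvqgcqxet".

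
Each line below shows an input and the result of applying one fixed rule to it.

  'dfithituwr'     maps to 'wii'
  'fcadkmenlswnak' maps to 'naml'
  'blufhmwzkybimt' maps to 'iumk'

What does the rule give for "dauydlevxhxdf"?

dulx

Rule — keep one character in every 3, starting at position 3 (positions 3rd, 6th, 9th, ...), then move the last character to the front.
Applying that to "dauydlevxhxdf" gives "dulx".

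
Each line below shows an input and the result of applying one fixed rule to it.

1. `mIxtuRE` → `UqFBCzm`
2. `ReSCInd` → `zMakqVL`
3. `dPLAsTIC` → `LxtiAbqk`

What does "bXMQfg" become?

Each output is the input with this applied: shift every letter 8 places forward in the alphabet (wrapping around), then flip the case of every letter.
Starting from "bXMQfg": after the first operation, "jFUYno"; after the second, "JfuyNO".

JfuyNO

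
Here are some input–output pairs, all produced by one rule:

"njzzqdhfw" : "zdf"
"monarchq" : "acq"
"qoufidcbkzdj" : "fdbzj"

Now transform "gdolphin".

The transformation: delete the first 3 characters, then keep every other character starting from the first (positions 1st, 3rd, 5th, ...).
Applying both steps to "gdolphin": "lphin", then "lhn".
(Check on "njzzqdhfw": → "zqdhfw" → "zdf" ✓)

lhn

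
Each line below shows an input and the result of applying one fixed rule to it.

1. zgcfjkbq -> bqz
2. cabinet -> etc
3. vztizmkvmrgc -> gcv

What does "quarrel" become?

elq

What's happening: move the first character to the end, then keep only the last 3 characters.
"quarrel" → "uarrelq" → "elq".
(Check on "cabinet": → "abinetc" → "etc" ✓)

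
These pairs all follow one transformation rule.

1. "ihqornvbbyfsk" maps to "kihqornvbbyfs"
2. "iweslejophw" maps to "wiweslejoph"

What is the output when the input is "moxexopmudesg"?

The transformation: move the last character to the front.
On "moxexopmudesg" that produces "gmoxexopmudes".

gmoxexopmudes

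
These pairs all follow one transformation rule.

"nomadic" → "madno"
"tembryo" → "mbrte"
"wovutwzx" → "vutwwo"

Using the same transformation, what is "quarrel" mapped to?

arrqu

Each output is the input with this applied: delete the last 2 characters, then move the first 2 characters to the end (rotate left by 2).
On "quarrel": the first step gives "quarr", and the second then gives "arrqu".
(Check on "wovutwzx": → "wovutw" → "vutwwo" ✓)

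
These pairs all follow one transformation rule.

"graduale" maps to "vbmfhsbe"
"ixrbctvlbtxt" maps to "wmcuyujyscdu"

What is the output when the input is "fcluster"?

The transformation: swap the front and back halves of the string, then shift every letter 1 place forward in the alphabet (wrapping around).
On "fcluster": the first step gives "sterfclu", and the second then gives "tufsgdmv".

tufsgdmv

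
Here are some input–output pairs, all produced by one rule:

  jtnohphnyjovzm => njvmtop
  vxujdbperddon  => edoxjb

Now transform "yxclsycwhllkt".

Rule — keep every other character starting from the second (positions 2nd, 4th, 6th, ...), then move the first 3 characters to the end (rotate left by 3).
Doing the same to "yxclsycwhllkt": "wlkxly".

wlkxly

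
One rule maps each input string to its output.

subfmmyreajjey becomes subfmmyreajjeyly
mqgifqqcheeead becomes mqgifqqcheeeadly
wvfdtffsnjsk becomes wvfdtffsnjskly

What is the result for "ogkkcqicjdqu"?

ogkkcqicjdquly

The rule is to append "ly".
On "ogkkcqicjdqu" that produces "ogkkcqicjdquly".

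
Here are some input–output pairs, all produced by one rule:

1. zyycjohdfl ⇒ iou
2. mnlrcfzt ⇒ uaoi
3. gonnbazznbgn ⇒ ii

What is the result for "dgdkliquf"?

uo

In each case the input is transformed by: shift every letter 9 places forward in the alphabet (wrapping around), then keep only the vowels.
On "dgdkliquf": the first step gives "mpmturzdo", and the second then gives "uo".
(Check on "mnlrcfzt": → "vwualoic" → "uaoi" ✓)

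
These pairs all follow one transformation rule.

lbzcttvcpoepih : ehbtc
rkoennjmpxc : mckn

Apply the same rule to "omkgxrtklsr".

The pattern: keep one character in every 3, starting at position 2 (positions 2nd, 5th, 8th, ...), then move the last 2 characters to the front (rotate right by 2).
On "omkgxrtklsr" that produces "krmx".

krmx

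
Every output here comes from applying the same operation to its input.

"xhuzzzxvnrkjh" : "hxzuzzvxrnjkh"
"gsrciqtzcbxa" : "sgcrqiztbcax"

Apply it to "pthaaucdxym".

tpahuadcyxm

Looking at the pairs, the operation is to swap each adjacent pair of characters (1↔2, 3↔4, ...).
So "pthaaucdxym" becomes "tpahuadcyxm".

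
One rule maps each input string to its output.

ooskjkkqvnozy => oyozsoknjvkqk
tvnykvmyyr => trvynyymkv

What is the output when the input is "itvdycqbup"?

Looking at the pairs, the operation is to take characters alternately from the front and the back (1st, last, 2nd, 2nd-last, ...).
On "itvdycqbup" that produces "iptuvbdqyc".

iptuvbdqyc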